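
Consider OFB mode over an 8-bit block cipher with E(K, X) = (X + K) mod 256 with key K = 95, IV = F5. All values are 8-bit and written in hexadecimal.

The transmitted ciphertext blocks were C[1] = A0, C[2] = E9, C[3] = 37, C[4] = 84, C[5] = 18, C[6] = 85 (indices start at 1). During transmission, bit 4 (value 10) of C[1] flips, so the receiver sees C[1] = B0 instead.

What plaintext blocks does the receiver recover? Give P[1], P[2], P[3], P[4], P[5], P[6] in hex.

P[1] = 3A, P[2] = F6, P[3] = 83, P[4] = CD, P[5] = C6, P[6] = F6

OFB decryption: S_i = E(K, S_{i−1}) with S_{0} = IV; P_i = C_i ⊕ S_i.
Only C[1] changed, to B0. In OFB, a change in C_i flips the same bit in P_i only; the keystream is unaffected. Decrypting the received ciphertext:
P[1]: S = E(K, F5) = 8A; B0 ⊕ 8A = 3A.
P[2]: S = E(K, 8A) = 1F; E9 ⊕ 1F = F6.
P[3]: S = E(K, 1F) = B4; 37 ⊕ B4 = 83.
P[4]: S = E(K, B4) = 49; 84 ⊕ 49 = CD.
P[5]: S = E(K, 49) = DE; 18 ⊕ DE = C6.
P[6]: S = E(K, DE) = 73; 85 ⊕ 73 = F6.
Blocks that differ from the original plaintext: P[1].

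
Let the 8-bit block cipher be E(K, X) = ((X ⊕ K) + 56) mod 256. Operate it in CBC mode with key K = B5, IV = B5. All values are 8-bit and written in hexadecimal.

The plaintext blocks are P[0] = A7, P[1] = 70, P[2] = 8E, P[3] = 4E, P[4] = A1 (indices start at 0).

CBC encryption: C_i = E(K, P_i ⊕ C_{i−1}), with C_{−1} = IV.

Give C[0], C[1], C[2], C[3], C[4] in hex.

C[0]: P[0] ⊕ B5 = 12; E(K, 12) = FD.
C[1]: P[1] ⊕ FD = 8D; E(K, 8D) = 8E.
C[2]: P[2] ⊕ 8E = 00; E(K, 00) = 0B.
C[3]: P[3] ⊕ 0B = 45; E(K, 45) = 46.
C[4]: P[4] ⊕ 46 = E7; E(K, E7) = A8.

C[0] = FD, C[1] = 8E, C[2] = 0B, C[3] = 46, C[4] = A8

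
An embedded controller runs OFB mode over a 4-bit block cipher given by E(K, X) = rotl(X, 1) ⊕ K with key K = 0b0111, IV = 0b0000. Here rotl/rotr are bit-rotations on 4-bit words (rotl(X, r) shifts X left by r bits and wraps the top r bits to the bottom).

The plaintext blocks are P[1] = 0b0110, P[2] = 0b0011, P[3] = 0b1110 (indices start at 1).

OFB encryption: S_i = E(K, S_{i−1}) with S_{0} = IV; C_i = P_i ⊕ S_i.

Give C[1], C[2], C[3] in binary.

C[1]: S = E(K, 0b0000) = 0b0111; 0b0110 ⊕ 0b0111 = 0b0001.
C[2]: S = E(K, 0b0111) = 0b1001; 0b0011 ⊕ 0b1001 = 0b1010.
C[3]: S = E(K, 0b1001) = 0b0100; 0b1110 ⊕ 0b0100 = 0b1010.

C[1] = 0b0001, C[2] = 0b1010, C[3] = 0b1010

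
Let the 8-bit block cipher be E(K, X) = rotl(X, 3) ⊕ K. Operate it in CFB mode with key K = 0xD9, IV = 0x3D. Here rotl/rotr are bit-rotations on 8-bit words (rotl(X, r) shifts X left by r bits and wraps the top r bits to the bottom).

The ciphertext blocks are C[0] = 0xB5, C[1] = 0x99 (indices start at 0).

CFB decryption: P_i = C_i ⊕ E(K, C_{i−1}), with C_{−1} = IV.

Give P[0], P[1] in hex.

P[0]: E(K, 0x3D) = 0x30; 0xB5 ⊕ 0x30 = 0x85.
P[1]: E(K, 0xB5) = 0x74; 0x99 ⊕ 0x74 = 0xED.

P[0] = 0x85, P[1] = 0xED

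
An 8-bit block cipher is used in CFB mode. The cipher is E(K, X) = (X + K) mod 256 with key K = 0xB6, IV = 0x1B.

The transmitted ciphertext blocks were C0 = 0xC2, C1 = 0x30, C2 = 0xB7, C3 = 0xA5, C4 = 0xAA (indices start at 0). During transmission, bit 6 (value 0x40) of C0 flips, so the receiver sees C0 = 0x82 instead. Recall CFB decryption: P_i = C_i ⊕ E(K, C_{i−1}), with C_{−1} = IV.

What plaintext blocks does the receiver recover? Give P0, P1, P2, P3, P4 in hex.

P0 = 0x53, P1 = 0x08, P2 = 0x51, P3 = 0xC8, P4 = 0xF1

Only C0 changed, to 0x82. In CFB, a change in C_i flips the same bit in P_i and garbles P_{i+1}. Decrypting the received ciphertext:
P0: E(K, 0x1B) = 0xD1; 0x82 ⊕ 0xD1 = 0x53.
P1: E(K, 0x82) = 0x38; 0x30 ⊕ 0x38 = 0x08.
P2: E(K, 0x30) = 0xE6; 0xB7 ⊕ 0xE6 = 0x51.
P3: E(K, 0xB7) = 0x6D; 0xA5 ⊕ 0x6D = 0xC8.
P4: E(K, 0xA5) = 0x5B; 0xAA ⊕ 0x5B = 0xF1.
Blocks that differ from the original plaintext: P0, P1.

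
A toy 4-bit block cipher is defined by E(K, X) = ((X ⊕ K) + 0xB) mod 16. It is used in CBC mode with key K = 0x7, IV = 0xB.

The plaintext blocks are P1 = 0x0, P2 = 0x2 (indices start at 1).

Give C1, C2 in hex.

CBC encryption: C_i = E(K, P_i ⊕ C_{i−1}), with C_{0} = IV.
C1: P1 ⊕ 0xB = 0xB; E(K, 0xB) = 0x7.
C2: P2 ⊕ 0x7 = 0x5; E(K, 0x5) = 0xD.

C1 = 0x7, C2 = 0xD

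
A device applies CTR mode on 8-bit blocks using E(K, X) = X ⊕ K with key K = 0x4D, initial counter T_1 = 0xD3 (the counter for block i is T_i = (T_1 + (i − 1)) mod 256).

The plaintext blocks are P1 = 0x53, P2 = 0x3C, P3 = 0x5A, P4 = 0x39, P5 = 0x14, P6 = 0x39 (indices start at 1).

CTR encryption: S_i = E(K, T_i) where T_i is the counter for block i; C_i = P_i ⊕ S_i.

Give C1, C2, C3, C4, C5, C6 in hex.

C1 = 0xCD, C2 = 0xA5, C3 = 0xC2, C4 = 0xA2, C5 = 0x8E, C6 = 0xAC

C1: T = 0xD3, S = E(K, T) = 0x9E; 0x53 ⊕ 0x9E = 0xCD.
C2: T = 0xD4, S = E(K, T) = 0x99; 0x3C ⊕ 0x99 = 0xA5.
C3: T = 0xD5, S = E(K, T) = 0x98; 0x5A ⊕ 0x98 = 0xC2.
C4: T = 0xD6, S = E(K, T) = 0x9B; 0x39 ⊕ 0x9B = 0xA2.
C5: T = 0xD7, S = E(K, T) = 0x9A; 0x14 ⊕ 0x9A = 0x8E.
C6: T = 0xD8, S = E(K, T) = 0x95; 0x39 ⊕ 0x95 = 0xAC.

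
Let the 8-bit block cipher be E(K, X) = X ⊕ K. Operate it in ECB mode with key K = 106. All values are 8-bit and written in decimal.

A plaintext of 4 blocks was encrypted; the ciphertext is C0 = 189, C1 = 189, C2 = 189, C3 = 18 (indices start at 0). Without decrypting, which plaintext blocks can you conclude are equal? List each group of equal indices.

P0 = P1 = P2

ECB encrypts each block independently with the same key, so equal ciphertext blocks imply equal plaintext blocks.
C0 = C1 = C2 = 189, so P0 = P1 = P2.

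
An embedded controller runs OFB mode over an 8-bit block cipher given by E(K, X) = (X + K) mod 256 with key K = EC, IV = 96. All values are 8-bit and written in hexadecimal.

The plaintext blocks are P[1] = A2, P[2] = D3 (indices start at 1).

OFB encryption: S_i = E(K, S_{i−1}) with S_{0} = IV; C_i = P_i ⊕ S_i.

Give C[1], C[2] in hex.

C[1]: S = E(K, 96) = 82; A2 ⊕ 82 = 20.
C[2]: S = E(K, 82) = 6E; D3 ⊕ 6E = BD.

C[1] = 20, C[2] = BD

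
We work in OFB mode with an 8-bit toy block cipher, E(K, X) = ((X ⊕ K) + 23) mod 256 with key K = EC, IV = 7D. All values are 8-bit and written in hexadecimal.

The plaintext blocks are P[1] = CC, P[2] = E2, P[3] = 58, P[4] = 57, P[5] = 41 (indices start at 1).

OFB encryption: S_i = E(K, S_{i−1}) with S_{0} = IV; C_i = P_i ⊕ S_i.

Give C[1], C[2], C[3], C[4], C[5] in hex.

C[1]: S = E(K, 7D) = B4; CC ⊕ B4 = 78.
C[2]: S = E(K, B4) = 7B; E2 ⊕ 7B = 99.
C[3]: S = E(K, 7B) = BA; 58 ⊕ BA = E2.
C[4]: S = E(K, BA) = 79; 57 ⊕ 79 = 2E.
C[5]: S = E(K, 79) = B8; 41 ⊕ B8 = F9.

C[1] = 78, C[2] = 99, C[3] = E2, C[4] = 2E, C[5] = F9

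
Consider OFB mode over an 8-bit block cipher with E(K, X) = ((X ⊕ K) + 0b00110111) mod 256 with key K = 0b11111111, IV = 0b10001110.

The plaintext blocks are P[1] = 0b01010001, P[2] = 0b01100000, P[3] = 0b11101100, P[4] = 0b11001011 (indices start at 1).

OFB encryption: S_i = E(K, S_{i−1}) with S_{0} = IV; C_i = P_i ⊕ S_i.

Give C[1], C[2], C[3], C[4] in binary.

C[1] = 0b11111001, C[2] = 0b11101110, C[3] = 0b01000100, C[4] = 0b01000101

C[1]: S = E(K, 0b10001110) = 0b10101000; 0b01010001 ⊕ 0b10101000 = 0b11111001.
C[2]: S = E(K, 0b10101000) = 0b10001110; 0b01100000 ⊕ 0b10001110 = 0b11101110.
C[3]: S = E(K, 0b10001110) = 0b10101000; 0b11101100 ⊕ 0b10101000 = 0b01000100.
C[4]: S = E(K, 0b10101000) = 0b10001110; 0b11001011 ⊕ 0b10001110 = 0b01000101.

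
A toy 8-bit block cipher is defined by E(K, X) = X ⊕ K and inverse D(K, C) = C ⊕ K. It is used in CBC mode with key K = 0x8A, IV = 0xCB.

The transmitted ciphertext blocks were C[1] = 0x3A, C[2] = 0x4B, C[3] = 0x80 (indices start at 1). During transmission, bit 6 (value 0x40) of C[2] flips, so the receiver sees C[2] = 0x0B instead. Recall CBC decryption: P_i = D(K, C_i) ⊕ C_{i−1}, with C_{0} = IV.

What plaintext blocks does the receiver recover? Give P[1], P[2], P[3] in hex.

Only C[2] changed, to 0x0B. In CBC, a change in C_i garbles P_i and flips the same bit in P_{i+1}. Decrypting the received ciphertext:
P[1]: D(K, 0x3A) = 0xB0; 0xB0 ⊕ 0xCB = 0x7B.
P[2]: D(K, 0x0B) = 0x81; 0x81 ⊕ 0x3A = 0xBB.
P[3]: D(K, 0x80) = 0x0A; 0x0A ⊕ 0x0B = 0x01.
Blocks that differ from the original plaintext: P[2], P[3].

P[1] = 0x7B, P[2] = 0xBB, P[3] = 0x01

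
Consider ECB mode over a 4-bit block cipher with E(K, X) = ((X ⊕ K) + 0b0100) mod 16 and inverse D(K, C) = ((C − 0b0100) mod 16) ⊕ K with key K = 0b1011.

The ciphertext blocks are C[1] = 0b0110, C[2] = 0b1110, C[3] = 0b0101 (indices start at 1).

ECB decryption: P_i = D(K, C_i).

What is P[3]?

P[3]: D(K, 0b0101) = 0b1010.

P[3] = 0b1010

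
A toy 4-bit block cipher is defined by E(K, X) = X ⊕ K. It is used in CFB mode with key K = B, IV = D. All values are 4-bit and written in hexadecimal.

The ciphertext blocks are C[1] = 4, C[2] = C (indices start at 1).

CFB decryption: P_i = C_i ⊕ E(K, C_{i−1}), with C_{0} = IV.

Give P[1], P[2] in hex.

P[1] = 2, P[2] = 3

P[1]: E(K, D) = 6; 4 ⊕ 6 = 2.
P[2]: E(K, 4) = F; C ⊕ F = 3.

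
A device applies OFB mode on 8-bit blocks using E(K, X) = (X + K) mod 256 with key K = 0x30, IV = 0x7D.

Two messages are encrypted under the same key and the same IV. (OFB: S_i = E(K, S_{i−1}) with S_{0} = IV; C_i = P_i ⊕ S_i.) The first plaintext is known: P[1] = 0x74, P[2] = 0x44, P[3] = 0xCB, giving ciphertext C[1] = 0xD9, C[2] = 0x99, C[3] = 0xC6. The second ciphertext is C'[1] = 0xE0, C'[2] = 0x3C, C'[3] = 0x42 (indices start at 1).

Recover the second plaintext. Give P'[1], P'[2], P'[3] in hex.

In OFB with a reused IV, both messages share the same keystream S_i, so C_i ⊕ C'_i = P_i ⊕ P'_i and thus P'_i = P_i ⊕ C_i ⊕ C'_i.
P'[1]: 0x74 ⊕ 0xD9 ⊕ 0xE0 = 0x4D.
P'[2]: 0x44 ⊕ 0x99 ⊕ 0x3C = 0xE1.
P'[3]: 0xCB ⊕ 0xC6 ⊕ 0x42 = 0x4F.

P'[1] = 0x4D, P'[2] = 0xE1, P'[3] = 0x4F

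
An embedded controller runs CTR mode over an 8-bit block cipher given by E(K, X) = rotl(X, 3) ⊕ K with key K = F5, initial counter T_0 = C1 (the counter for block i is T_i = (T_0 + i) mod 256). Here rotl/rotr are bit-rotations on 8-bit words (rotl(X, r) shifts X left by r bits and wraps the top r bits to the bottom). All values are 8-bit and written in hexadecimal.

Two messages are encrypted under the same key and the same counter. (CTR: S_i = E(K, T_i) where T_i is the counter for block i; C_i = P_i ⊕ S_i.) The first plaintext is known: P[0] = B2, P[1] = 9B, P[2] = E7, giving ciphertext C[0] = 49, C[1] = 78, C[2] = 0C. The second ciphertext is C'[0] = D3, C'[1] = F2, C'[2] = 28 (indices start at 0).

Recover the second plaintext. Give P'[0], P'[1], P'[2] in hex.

P'[0] = 28, P'[1] = 11, P'[2] = C3

In CTR with a reused counter, both messages share the same keystream S_i, so C_i ⊕ C'_i = P_i ⊕ P'_i and thus P'_i = P_i ⊕ C_i ⊕ C'_i.
P'[0]: B2 ⊕ 49 ⊕ D3 = 28.
P'[1]: 9B ⊕ 78 ⊕ F2 = 11.
P'[2]: E7 ⊕ 0C ⊕ 28 = C3.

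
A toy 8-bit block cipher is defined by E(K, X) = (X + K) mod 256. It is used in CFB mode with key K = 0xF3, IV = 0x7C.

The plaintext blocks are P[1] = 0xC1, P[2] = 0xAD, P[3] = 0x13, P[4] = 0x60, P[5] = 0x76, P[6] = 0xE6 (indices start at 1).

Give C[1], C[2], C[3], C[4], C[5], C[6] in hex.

CFB encryption: C_i = P_i ⊕ E(K, C_{i−1}), with C_{0} = IV.
C[1]: E(K, 0x7C) = 0x6F; 0xC1 ⊕ 0x6F = 0xAE.
C[2]: E(K, 0xAE) = 0xA1; 0xAD ⊕ 0xA1 = 0x0C.
C[3]: E(K, 0x0C) = 0xFF; 0x13 ⊕ 0xFF = 0xEC.
C[4]: E(K, 0xEC) = 0xDF; 0x60 ⊕ 0xDF = 0xBF.
C[5]: E(K, 0xBF) = 0xB2; 0x76 ⊕ 0xB2 = 0xC4.
C[6]: E(K, 0xC4) = 0xB7; 0xE6 ⊕ 0xB7 = 0x51.

C[1] = 0xAE, C[2] = 0x0C, C[3] = 0xEC, C[4] = 0xBF, C[5] = 0xC4, C[6] = 0x51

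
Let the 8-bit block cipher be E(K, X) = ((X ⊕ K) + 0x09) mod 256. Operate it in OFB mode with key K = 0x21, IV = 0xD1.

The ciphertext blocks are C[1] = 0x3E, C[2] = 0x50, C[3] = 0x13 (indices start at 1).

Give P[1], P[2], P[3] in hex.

OFB decryption: S_i = E(K, S_{i−1}) with S_{0} = IV; P_i = C_i ⊕ S_i.
P[1]: S = E(K, 0xD1) = 0xF9; 0x3E ⊕ 0xF9 = 0xC7.
P[2]: S = E(K, 0xF9) = 0xE1; 0x50 ⊕ 0xE1 = 0xB1.
P[3]: S = E(K, 0xE1) = 0xC9; 0x13 ⊕ 0xC9 = 0xDA.

P[1] = 0xC7, P[2] = 0xB1, P[3] = 0xDA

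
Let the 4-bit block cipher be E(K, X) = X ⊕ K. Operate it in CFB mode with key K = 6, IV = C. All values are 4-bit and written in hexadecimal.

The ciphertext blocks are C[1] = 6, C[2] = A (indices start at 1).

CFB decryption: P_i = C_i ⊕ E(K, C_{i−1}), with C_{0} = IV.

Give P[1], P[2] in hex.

P[1]: E(K, C) = A; 6 ⊕ A = C.
P[2]: E(K, 6) = 0; A ⊕ 0 = A.

P[1] = C, P[2] = A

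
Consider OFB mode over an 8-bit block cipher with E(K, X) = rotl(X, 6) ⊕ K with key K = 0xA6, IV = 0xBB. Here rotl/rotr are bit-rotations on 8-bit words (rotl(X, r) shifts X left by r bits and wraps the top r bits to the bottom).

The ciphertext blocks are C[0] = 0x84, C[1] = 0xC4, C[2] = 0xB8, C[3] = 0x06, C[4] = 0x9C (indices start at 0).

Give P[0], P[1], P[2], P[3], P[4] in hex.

P[0] = 0xCC, P[1] = 0x70, P[2] = 0x33, P[3] = 0x42, P[4] = 0x2B

OFB decryption: S_i = E(K, S_{i−1}) with S_{−1} = IV; P_i = C_i ⊕ S_i.
P[0]: S = E(K, 0xBB) = 0x48; 0x84 ⊕ 0x48 = 0xCC.
P[1]: S = E(K, 0x48) = 0xB4; 0xC4 ⊕ 0xB4 = 0x70.
P[2]: S = E(K, 0xB4) = 0x8B; 0xB8 ⊕ 0x8B = 0x33.
P[3]: S = E(K, 0x8B) = 0x44; 0x06 ⊕ 0x44 = 0x42.
P[4]: S = E(K, 0x44) = 0xB7; 0x9C ⊕ 0xB7 = 0x2B.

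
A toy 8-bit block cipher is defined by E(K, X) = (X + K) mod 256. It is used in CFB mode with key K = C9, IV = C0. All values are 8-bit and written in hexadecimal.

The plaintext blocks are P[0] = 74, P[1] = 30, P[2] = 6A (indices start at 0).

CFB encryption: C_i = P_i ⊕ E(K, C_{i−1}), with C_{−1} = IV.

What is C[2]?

C[2] = D5

C[0]: E(K, C0) = 89; 74 ⊕ 89 = FD.
C[1]: E(K, FD) = C6; 30 ⊕ C6 = F6.
C[2]: E(K, F6) = BF; 6A ⊕ BF = D5.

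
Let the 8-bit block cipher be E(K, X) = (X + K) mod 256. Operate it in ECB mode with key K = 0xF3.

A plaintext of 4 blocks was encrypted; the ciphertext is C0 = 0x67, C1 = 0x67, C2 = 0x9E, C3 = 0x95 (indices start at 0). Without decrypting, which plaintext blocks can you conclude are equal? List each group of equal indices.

P0 = P1

ECB encrypts each block independently with the same key, so equal ciphertext blocks imply equal plaintext blocks.
C0 = C1 = 0x67, so P0 = P1.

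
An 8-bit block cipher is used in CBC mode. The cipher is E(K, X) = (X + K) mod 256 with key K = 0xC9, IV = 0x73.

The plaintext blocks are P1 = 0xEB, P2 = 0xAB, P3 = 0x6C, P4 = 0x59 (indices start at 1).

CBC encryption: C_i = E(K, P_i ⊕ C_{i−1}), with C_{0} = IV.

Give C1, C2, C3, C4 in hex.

C1 = 0x61, C2 = 0x93, C3 = 0xC8, C4 = 0x5A

C1: P1 ⊕ 0x73 = 0x98; E(K, 0x98) = 0x61.
C2: P2 ⊕ 0x61 = 0xCA; E(K, 0xCA) = 0x93.
C3: P3 ⊕ 0x93 = 0xFF; E(K, 0xFF) = 0xC8.
C4: P4 ⊕ 0xC8 = 0x91; E(K, 0x91) = 0x5A.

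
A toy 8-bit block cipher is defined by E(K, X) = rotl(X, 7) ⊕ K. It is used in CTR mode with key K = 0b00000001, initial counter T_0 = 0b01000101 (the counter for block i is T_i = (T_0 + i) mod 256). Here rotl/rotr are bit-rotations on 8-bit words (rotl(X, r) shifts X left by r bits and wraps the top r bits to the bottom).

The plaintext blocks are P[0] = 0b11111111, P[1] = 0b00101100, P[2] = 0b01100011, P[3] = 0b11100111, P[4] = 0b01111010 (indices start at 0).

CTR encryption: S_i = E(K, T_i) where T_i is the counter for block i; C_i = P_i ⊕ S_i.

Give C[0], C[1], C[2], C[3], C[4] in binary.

C[0]: T = 0b01000101, S = E(K, T) = 0b10100011; 0b11111111 ⊕ 0b10100011 = 0b01011100.
C[1]: T = 0b01000110, S = E(K, T) = 0b00100010; 0b00101100 ⊕ 0b00100010 = 0b00001110.
C[2]: T = 0b01000111, S = E(K, T) = 0b10100010; 0b01100011 ⊕ 0b10100010 = 0b11000001.
C[3]: T = 0b01001000, S = E(K, T) = 0b00100101; 0b11100111 ⊕ 0b00100101 = 0b11000010.
C[4]: T = 0b01001001, S = E(K, T) = 0b10100101; 0b01111010 ⊕ 0b10100101 = 0b11011111.

C[0] = 0b01011100, C[1] = 0b00001110, C[2] = 0b11000001, C[3] = 0b11000010, C[4] = 0b11011111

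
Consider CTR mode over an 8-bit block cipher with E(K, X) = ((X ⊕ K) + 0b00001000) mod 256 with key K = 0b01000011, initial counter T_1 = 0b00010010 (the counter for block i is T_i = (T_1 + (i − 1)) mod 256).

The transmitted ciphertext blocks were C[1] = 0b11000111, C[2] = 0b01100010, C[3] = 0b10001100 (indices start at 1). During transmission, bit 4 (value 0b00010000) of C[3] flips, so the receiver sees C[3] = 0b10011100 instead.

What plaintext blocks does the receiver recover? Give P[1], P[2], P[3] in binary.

CTR decryption: S_i = E(K, T_i) where T_i is the counter for block i; P_i = C_i ⊕ S_i.
Only C[3] changed, to 0b10011100. In CTR, a change in C_i flips the same bit in P_i only; the keystream is unaffected. Decrypting the received ciphertext:
P[1]: T = 0b00010010, S = E(K, T) = 0b01011001; 0b11000111 ⊕ 0b01011001 = 0b10011110.
P[2]: T = 0b00010011, S = E(K, T) = 0b01011000; 0b01100010 ⊕ 0b01011000 = 0b00111010.
P[3]: T = 0b00010100, S = E(K, T) = 0b01011111; 0b10011100 ⊕ 0b01011111 = 0b11000011.
Blocks that differ from the original plaintext: P[3].

P[1] = 0b10011110, P[2] = 0b00111010, P[3] = 0b11000011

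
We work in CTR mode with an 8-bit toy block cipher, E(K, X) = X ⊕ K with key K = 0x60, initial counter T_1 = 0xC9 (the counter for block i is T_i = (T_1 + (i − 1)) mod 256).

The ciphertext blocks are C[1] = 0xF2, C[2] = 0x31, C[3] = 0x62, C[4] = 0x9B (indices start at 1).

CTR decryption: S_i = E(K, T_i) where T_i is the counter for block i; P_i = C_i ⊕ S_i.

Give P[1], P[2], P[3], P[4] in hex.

P[1] = 0x5B, P[2] = 0x9B, P[3] = 0xC9, P[4] = 0x37

P[1]: T = 0xC9, S = E(K, T) = 0xA9; 0xF2 ⊕ 0xA9 = 0x5B.
P[2]: T = 0xCA, S = E(K, T) = 0xAA; 0x31 ⊕ 0xAA = 0x9B.
P[3]: T = 0xCB, S = E(K, T) = 0xAB; 0x62 ⊕ 0xAB = 0xC9.
P[4]: T = 0xCC, S = E(K, T) = 0xAC; 0x9B ⊕ 0xAC = 0x37.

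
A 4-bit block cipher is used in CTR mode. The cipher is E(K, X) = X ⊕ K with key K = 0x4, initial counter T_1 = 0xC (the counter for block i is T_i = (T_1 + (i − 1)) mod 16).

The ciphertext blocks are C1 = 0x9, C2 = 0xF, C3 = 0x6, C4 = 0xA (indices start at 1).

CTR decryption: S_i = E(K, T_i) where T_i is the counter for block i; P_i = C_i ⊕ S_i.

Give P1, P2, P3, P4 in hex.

P1: T = 0xC, S = E(K, T) = 0x8; 0x9 ⊕ 0x8 = 0x1.
P2: T = 0xD, S = E(K, T) = 0x9; 0xF ⊕ 0x9 = 0x6.
P3: T = 0xE, S = E(K, T) = 0xA; 0x6 ⊕ 0xA = 0xC.
P4: T = 0xF, S = E(K, T) = 0xB; 0xA ⊕ 0xB = 0x1.

P1 = 0x1, P2 = 0x6, P3 = 0xC, P4 = 0x1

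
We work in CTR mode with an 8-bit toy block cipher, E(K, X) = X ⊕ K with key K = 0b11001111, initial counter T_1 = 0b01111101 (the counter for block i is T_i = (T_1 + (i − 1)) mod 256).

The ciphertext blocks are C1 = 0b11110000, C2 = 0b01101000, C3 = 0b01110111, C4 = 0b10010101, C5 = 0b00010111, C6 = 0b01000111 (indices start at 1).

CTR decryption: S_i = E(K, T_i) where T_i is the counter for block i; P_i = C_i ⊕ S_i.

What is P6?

P6: T = 0b10000010, S = E(K, T) = 0b01001101; 0b01000111 ⊕ 0b01001101 = 0b00001010.

P6 = 0b00001010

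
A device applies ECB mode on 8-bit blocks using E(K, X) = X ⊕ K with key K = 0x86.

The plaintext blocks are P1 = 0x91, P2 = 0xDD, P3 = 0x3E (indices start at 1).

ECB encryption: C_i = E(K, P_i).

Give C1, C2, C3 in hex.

C1 = 0x17, C2 = 0x5B, C3 = 0xB8

C1: E(K, 0x91) = 0x17.
C2: E(K, 0xDD) = 0x5B.
C3: E(K, 0x3E) = 0xB8.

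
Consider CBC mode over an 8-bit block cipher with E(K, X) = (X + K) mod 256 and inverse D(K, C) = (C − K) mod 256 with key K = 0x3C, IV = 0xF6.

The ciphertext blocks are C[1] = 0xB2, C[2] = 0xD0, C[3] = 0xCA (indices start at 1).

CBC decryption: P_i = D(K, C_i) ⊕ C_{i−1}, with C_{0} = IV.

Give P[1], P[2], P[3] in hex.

P[1] = 0x80, P[2] = 0x26, P[3] = 0x5E

P[1]: D(K, 0xB2) = 0x76; 0x76 ⊕ 0xF6 = 0x80.
P[2]: D(K, 0xD0) = 0x94; 0x94 ⊕ 0xB2 = 0x26.
P[3]: D(K, 0xCA) = 0x8E; 0x8E ⊕ 0xD0 = 0x5E.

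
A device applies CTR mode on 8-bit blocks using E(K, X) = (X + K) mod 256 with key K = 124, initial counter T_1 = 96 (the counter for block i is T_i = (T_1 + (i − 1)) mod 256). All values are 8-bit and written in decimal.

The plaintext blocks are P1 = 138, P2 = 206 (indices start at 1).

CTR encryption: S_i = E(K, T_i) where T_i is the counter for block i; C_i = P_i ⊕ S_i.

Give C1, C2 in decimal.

C1 = 86, C2 = 19

C1: T = 96, S = E(K, T) = 220; 138 ⊕ 220 = 86.
C2: T = 97, S = E(K, T) = 221; 206 ⊕ 221 = 19.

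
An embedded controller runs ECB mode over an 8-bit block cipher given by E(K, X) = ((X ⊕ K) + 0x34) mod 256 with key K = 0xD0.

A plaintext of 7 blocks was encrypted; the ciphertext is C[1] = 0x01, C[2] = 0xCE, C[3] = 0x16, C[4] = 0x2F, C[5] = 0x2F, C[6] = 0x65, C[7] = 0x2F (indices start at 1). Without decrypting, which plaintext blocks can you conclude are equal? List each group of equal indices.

P[4] = P[5] = P[7]

ECB encrypts each block independently with the same key, so equal ciphertext blocks imply equal plaintext blocks.
C[4] = C[5] = C[7] = 0x2F, so P[4] = P[5] = P[7].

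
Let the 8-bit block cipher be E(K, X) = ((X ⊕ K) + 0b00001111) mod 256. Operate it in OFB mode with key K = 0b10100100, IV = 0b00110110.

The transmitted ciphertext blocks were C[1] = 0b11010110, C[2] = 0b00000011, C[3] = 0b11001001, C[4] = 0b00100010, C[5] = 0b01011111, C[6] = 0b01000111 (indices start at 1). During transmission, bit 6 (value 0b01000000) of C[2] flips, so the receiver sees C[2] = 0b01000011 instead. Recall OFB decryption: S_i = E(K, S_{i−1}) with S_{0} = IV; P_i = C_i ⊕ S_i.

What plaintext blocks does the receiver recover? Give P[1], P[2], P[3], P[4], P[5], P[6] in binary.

P[1] = 0b01110111, P[2] = 0b01010111, P[3] = 0b01110110, P[4] = 0b00001000, P[5] = 0b11000010, P[6] = 0b00001111

Only C[2] changed, to 0b01000011. In OFB, a change in C_i flips the same bit in P_i only; the keystream is unaffected. Decrypting the received ciphertext:
P[1]: S = E(K, 0b00110110) = 0b10100001; 0b11010110 ⊕ 0b10100001 = 0b01110111.
P[2]: S = E(K, 0b10100001) = 0b00010100; 0b01000011 ⊕ 0b00010100 = 0b01010111.
P[3]: S = E(K, 0b00010100) = 0b10111111; 0b11001001 ⊕ 0b10111111 = 0b01110110.
P[4]: S = E(K, 0b10111111) = 0b00101010; 0b00100010 ⊕ 0b00101010 = 0b00001000.
P[5]: S = E(K, 0b00101010) = 0b10011101; 0b01011111 ⊕ 0b10011101 = 0b11000010.
P[6]: S = E(K, 0b10011101) = 0b01001000; 0b01000111 ⊕ 0b01001000 = 0b00001111.
Blocks that differ from the original plaintext: P[2].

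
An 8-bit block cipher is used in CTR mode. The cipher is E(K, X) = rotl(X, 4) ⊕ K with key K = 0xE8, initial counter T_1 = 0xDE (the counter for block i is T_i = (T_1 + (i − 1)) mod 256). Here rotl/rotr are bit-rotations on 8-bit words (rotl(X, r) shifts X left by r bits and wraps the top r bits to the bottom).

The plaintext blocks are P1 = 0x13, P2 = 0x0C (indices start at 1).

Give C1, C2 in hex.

C1 = 0x16, C2 = 0x19

CTR encryption: S_i = E(K, T_i) where T_i is the counter for block i; C_i = P_i ⊕ S_i.
C1: T = 0xDE, S = E(K, T) = 0x05; 0x13 ⊕ 0x05 = 0x16.
C2: T = 0xDF, S = E(K, T) = 0x15; 0x0C ⊕ 0x15 = 0x19.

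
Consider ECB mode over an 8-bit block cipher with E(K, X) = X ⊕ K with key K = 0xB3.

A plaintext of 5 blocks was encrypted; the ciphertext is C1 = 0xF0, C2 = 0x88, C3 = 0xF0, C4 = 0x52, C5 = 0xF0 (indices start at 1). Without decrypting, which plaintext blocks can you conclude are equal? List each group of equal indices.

P1 = P3 = P5

ECB encrypts each block independently with the same key, so equal ciphertext blocks imply equal plaintext blocks.
C1 = C3 = C5 = 0xF0, so P1 = P3 = P5.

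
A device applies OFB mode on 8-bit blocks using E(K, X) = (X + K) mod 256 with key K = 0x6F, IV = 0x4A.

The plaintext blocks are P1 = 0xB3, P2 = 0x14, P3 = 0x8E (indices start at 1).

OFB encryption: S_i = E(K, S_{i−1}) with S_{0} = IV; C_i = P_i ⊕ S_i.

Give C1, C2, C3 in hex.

C1: S = E(K, 0x4A) = 0xB9; 0xB3 ⊕ 0xB9 = 0x0A.
C2: S = E(K, 0xB9) = 0x28; 0x14 ⊕ 0x28 = 0x3C.
C3: S = E(K, 0x28) = 0x97; 0x8E ⊕ 0x97 = 0x19.

C1 = 0x0A, C2 = 0x3C, C3 = 0x19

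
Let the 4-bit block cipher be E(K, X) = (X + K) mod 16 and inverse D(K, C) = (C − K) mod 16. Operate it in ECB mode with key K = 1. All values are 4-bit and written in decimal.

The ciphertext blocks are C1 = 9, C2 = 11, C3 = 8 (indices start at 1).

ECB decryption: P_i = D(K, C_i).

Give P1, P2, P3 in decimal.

P1 = 8, P2 = 10, P3 = 7

P1: D(K, 9) = 8.
P2: D(K, 11) = 10.
P3: D(K, 8) = 7.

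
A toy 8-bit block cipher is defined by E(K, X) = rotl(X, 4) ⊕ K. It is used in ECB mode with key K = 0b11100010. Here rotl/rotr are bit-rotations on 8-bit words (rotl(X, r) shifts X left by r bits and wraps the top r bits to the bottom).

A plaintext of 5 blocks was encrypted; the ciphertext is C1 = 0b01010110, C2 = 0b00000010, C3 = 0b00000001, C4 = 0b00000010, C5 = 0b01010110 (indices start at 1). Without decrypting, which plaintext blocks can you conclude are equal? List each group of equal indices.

ECB encrypts each block independently with the same key, so equal ciphertext blocks imply equal plaintext blocks.
C1 = C5 = 0b01010110, so P1 = P5.
C2 = C4 = 0b00000010, so P2 = P4.

P1 = P5; P2 = P4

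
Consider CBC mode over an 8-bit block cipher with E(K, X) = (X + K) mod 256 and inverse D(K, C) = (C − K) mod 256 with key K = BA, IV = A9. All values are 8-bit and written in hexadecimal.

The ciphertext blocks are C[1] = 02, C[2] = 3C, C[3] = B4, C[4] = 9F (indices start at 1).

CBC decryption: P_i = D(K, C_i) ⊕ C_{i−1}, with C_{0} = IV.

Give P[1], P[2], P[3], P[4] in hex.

P[1]: D(K, 02) = 48; 48 ⊕ A9 = E1.
P[2]: D(K, 3C) = 82; 82 ⊕ 02 = 80.
P[3]: D(K, B4) = FA; FA ⊕ 3C = C6.
P[4]: D(K, 9F) = E5; E5 ⊕ B4 = 51.

P[1] = E1, P[2] = 80, P[3] = C6, P[4] = 51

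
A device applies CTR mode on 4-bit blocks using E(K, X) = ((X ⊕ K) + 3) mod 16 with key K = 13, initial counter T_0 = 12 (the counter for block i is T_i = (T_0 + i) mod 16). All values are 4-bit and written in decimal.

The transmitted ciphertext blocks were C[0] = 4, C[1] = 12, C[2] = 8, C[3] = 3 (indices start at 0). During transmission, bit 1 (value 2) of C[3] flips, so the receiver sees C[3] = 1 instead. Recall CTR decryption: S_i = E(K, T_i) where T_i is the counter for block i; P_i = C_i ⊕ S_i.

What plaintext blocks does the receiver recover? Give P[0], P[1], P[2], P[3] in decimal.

P[0] = 0, P[1] = 15, P[2] = 14, P[3] = 4

Only C[3] changed, to 1. In CTR, a change in C_i flips the same bit in P_i only; the keystream is unaffected. Decrypting the received ciphertext:
P[0]: T = 12, S = E(K, T) = 4; 4 ⊕ 4 = 0.
P[1]: T = 13, S = E(K, T) = 3; 12 ⊕ 3 = 15.
P[2]: T = 14, S = E(K, T) = 6; 8 ⊕ 6 = 14.
P[3]: T = 15, S = E(K, T) = 5; 1 ⊕ 5 = 4.
Blocks that differ from the original plaintext: P[3].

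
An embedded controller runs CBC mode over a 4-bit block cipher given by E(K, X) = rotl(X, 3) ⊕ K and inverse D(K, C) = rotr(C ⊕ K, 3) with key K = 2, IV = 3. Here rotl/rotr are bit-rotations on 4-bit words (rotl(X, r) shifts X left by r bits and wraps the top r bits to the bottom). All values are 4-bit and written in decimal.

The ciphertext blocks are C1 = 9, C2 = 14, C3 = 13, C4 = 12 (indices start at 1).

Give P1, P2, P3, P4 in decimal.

P1 = 4, P2 = 0, P3 = 1, P4 = 0

CBC decryption: P_i = D(K, C_i) ⊕ C_{i−1}, with C_{0} = IV.
P1: D(K, 9) = 7; 7 ⊕ 3 = 4.
P2: D(K, 14) = 9; 9 ⊕ 9 = 0.
P3: D(K, 13) = 15; 15 ⊕ 14 = 1.
P4: D(K, 12) = 13; 13 ⊕ 13 = 0.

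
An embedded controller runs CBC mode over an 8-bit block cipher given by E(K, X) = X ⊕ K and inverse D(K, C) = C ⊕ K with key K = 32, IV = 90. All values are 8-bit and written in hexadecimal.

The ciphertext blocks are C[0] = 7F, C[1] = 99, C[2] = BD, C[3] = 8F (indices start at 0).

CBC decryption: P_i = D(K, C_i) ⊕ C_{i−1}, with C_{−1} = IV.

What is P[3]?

P[3]: D(K, 8F) = BD; BD ⊕ BD = 00.

P[3] = 00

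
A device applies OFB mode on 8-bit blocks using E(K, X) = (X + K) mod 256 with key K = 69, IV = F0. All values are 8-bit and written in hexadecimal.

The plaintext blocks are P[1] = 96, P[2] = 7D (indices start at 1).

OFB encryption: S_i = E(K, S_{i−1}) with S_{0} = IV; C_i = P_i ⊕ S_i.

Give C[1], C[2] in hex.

C[1]: S = E(K, F0) = 59; 96 ⊕ 59 = CF.
C[2]: S = E(K, 59) = C2; 7D ⊕ C2 = BF.

C[1] = CF, C[2] = BF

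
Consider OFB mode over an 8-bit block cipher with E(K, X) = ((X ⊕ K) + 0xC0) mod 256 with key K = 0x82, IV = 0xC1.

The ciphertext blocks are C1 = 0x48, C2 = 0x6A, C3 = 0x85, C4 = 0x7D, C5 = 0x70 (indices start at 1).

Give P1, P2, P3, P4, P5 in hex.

OFB decryption: S_i = E(K, S_{i−1}) with S_{0} = IV; P_i = C_i ⊕ S_i.
P1: S = E(K, 0xC1) = 0x03; 0x48 ⊕ 0x03 = 0x4B.
P2: S = E(K, 0x03) = 0x41; 0x6A ⊕ 0x41 = 0x2B.
P3: S = E(K, 0x41) = 0x83; 0x85 ⊕ 0x83 = 0x06.
P4: S = E(K, 0x83) = 0xC1; 0x7D ⊕ 0xC1 = 0xBC.
P5: S = E(K, 0xC1) = 0x03; 0x70 ⊕ 0x03 = 0x73.

P1 = 0x4B, P2 = 0x2B, P3 = 0x06, P4 = 0xBC, P5 = 0x73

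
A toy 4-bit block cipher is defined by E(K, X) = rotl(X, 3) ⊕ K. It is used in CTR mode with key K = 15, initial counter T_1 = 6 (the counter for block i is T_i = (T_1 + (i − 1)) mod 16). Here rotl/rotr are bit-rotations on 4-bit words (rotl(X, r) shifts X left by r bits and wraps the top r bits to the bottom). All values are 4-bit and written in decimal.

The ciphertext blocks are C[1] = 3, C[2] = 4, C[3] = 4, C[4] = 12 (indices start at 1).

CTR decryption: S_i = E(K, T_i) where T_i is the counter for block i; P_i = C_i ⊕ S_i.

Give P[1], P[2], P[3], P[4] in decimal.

P[1]: T = 6, S = E(K, T) = 12; 3 ⊕ 12 = 15.
P[2]: T = 7, S = E(K, T) = 4; 4 ⊕ 4 = 0.
P[3]: T = 8, S = E(K, T) = 11; 4 ⊕ 11 = 15.
P[4]: T = 9, S = E(K, T) = 3; 12 ⊕ 3 = 15.

P[1] = 15, P[2] = 0, P[3] = 15, P[4] = 15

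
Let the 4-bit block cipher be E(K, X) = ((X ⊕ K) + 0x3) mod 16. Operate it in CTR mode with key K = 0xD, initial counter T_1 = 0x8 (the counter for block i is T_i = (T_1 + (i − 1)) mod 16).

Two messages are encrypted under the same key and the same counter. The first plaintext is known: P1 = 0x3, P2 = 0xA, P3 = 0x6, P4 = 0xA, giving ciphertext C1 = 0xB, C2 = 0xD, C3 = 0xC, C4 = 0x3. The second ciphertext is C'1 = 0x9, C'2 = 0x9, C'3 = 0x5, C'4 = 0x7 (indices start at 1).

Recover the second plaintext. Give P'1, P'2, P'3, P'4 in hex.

In CTR with a reused counter, both messages share the same keystream S_i, so C_i ⊕ C'_i = P_i ⊕ P'_i and thus P'_i = P_i ⊕ C_i ⊕ C'_i.
P'1: 0x3 ⊕ 0xB ⊕ 0x9 = 0x1.
P'2: 0xA ⊕ 0xD ⊕ 0x9 = 0xE.
P'3: 0x6 ⊕ 0xC ⊕ 0x5 = 0xF.
P'4: 0xA ⊕ 0x3 ⊕ 0x7 = 0xE.

P'1 = 0x1, P'2 = 0xE, P'3 = 0xF, P'4 = 0xE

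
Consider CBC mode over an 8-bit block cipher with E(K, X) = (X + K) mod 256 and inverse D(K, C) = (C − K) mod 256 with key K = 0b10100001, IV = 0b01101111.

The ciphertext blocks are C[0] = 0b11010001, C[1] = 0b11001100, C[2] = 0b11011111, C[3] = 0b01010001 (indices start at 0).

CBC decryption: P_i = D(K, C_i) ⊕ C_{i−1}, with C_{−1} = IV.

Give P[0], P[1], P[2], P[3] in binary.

P[0] = 0b01011111, P[1] = 0b11111010, P[2] = 0b11110010, P[3] = 0b01101111

P[0]: D(K, 0b11010001) = 0b00110000; 0b00110000 ⊕ 0b01101111 = 0b01011111.
P[1]: D(K, 0b11001100) = 0b00101011; 0b00101011 ⊕ 0b11010001 = 0b11111010.
P[2]: D(K, 0b11011111) = 0b00111110; 0b00111110 ⊕ 0b11001100 = 0b11110010.
P[3]: D(K, 0b01010001) = 0b10110000; 0b10110000 ⊕ 0b11011111 = 0b01101111.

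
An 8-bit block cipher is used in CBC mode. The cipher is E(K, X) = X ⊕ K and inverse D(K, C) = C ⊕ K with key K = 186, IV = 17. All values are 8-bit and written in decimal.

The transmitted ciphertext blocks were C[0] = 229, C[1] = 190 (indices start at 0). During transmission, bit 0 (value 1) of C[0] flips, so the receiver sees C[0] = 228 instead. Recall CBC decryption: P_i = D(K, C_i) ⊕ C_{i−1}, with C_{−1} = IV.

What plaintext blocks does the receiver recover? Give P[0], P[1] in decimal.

P[0] = 79, P[1] = 224

Only C[0] changed, to 228. In CBC, a change in C_i garbles P_i and flips the same bit in P_{i+1}. Decrypting the received ciphertext:
P[0]: D(K, 228) = 94; 94 ⊕ 17 = 79.
P[1]: D(K, 190) = 4; 4 ⊕ 228 = 224.
Blocks that differ from the original plaintext: P[0], P[1].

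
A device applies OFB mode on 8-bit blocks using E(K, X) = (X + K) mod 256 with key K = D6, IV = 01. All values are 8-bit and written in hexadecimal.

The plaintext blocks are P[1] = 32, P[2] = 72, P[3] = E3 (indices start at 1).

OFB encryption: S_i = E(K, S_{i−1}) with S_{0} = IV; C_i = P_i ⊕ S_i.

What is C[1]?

C[1] = E5

C[1]: S = E(K, 01) = D7; 32 ⊕ D7 = E5.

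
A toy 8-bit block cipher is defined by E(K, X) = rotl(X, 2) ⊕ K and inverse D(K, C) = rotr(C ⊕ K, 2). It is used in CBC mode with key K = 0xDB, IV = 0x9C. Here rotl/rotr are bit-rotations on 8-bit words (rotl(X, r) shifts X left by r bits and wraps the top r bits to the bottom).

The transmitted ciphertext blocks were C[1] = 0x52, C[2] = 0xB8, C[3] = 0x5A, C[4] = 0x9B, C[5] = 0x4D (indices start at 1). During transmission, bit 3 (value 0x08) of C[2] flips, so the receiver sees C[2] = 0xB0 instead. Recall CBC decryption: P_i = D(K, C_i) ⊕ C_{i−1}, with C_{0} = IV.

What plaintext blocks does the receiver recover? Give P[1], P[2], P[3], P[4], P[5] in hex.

P[1] = 0xFE, P[2] = 0x88, P[3] = 0xD0, P[4] = 0x4A, P[5] = 0x3E

Only C[2] changed, to 0xB0. In CBC, a change in C_i garbles P_i and flips the same bit in P_{i+1}. Decrypting the received ciphertext:
P[1]: D(K, 0x52) = 0x62; 0x62 ⊕ 0x9C = 0xFE.
P[2]: D(K, 0xB0) = 0xDA; 0xDA ⊕ 0x52 = 0x88.
P[3]: D(K, 0x5A) = 0x60; 0x60 ⊕ 0xB0 = 0xD0.
P[4]: D(K, 0x9B) = 0x10; 0x10 ⊕ 0x5A = 0x4A.
P[5]: D(K, 0x4D) = 0xA5; 0xA5 ⊕ 0x9B = 0x3E.
Blocks that differ from the original plaintext: P[2], P[3].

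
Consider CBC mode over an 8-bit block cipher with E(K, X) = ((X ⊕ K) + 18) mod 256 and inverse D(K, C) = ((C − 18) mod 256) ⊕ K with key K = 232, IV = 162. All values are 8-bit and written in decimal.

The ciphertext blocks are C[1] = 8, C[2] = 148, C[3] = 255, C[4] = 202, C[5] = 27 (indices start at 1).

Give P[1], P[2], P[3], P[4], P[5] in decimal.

P[1] = 188, P[2] = 98, P[3] = 145, P[4] = 175, P[5] = 43

CBC decryption: P_i = D(K, C_i) ⊕ C_{i−1}, with C_{0} = IV.
P[1]: D(K, 8) = 30; 30 ⊕ 162 = 188.
P[2]: D(K, 148) = 106; 106 ⊕ 8 = 98.
P[3]: D(K, 255) = 5; 5 ⊕ 148 = 145.
P[4]: D(K, 202) = 80; 80 ⊕ 255 = 175.
P[5]: D(K, 27) = 225; 225 ⊕ 202 = 43.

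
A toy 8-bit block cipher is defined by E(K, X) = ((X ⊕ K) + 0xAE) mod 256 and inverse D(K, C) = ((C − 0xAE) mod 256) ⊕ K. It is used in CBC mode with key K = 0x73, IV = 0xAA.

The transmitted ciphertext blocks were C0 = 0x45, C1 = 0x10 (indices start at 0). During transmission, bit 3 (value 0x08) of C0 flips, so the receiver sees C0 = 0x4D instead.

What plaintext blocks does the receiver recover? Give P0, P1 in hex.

P0 = 0x46, P1 = 0x5C

CBC decryption: P_i = D(K, C_i) ⊕ C_{i−1}, with C_{−1} = IV.
Only C0 changed, to 0x4D. In CBC, a change in C_i garbles P_i and flips the same bit in P_{i+1}. Decrypting the received ciphertext:
P0: D(K, 0x4D) = 0xEC; 0xEC ⊕ 0xAA = 0x46.
P1: D(K, 0x10) = 0x11; 0x11 ⊕ 0x4D = 0x5C.
Blocks that differ from the original plaintext: P0, P1.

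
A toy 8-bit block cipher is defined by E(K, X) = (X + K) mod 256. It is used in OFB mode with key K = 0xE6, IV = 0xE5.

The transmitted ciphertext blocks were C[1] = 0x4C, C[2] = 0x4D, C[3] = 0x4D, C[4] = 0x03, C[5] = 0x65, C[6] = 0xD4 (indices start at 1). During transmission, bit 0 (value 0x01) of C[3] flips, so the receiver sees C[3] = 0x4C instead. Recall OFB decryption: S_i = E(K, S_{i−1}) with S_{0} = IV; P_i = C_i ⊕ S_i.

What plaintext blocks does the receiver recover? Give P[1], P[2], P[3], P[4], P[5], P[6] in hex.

P[1] = 0x87, P[2] = 0xFC, P[3] = 0xDB, P[4] = 0x7E, P[5] = 0x06, P[6] = 0x9D

Only C[3] changed, to 0x4C. In OFB, a change in C_i flips the same bit in P_i only; the keystream is unaffected. Decrypting the received ciphertext:
P[1]: S = E(K, 0xE5) = 0xCB; 0x4C ⊕ 0xCB = 0x87.
P[2]: S = E(K, 0xCB) = 0xB1; 0x4D ⊕ 0xB1 = 0xFC.
P[3]: S = E(K, 0xB1) = 0x97; 0x4C ⊕ 0x97 = 0xDB.
P[4]: S = E(K, 0x97) = 0x7D; 0x03 ⊕ 0x7D = 0x7E.
P[5]: S = E(K, 0x7D) = 0x63; 0x65 ⊕ 0x63 = 0x06.
P[6]: S = E(K, 0x63) = 0x49; 0xD4 ⊕ 0x49 = 0x9D.
Blocks that differ from the original plaintext: P[3].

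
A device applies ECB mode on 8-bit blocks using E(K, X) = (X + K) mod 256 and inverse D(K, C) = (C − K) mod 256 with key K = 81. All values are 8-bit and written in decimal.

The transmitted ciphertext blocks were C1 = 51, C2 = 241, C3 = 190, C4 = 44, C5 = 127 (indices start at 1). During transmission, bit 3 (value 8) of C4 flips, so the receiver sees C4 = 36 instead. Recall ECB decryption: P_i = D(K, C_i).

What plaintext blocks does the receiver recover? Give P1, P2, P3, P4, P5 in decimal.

Only C4 changed, to 36. In ECB, a change in C_i affects only P_i. Decrypting the received ciphertext:
P1: D(K, 51) = 226.
P2: D(K, 241) = 160.
P3: D(K, 190) = 109.
P4: D(K, 36) = 211.
P5: D(K, 127) = 46.
Blocks that differ from the original plaintext: P4.

P1 = 226, P2 = 160, P3 = 109, P4 = 211, P5 = 46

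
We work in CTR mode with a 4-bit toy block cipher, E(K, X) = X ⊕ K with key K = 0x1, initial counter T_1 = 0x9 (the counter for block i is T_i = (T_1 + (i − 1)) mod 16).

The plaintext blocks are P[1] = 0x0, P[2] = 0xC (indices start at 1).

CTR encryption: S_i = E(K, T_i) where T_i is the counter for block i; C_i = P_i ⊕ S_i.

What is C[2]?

C[1]: T = 0x9, S = E(K, T) = 0x8; 0x0 ⊕ 0x8 = 0x8.
C[2]: T = 0xA, S = E(K, T) = 0xB; 0xC ⊕ 0xB = 0x7.

C[2] = 0x7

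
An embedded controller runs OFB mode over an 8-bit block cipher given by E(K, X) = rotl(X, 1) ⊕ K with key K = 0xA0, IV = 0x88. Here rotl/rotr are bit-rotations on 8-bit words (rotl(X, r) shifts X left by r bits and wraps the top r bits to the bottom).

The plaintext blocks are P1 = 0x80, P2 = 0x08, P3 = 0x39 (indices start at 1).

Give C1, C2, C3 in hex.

OFB encryption: S_i = E(K, S_{i−1}) with S_{0} = IV; C_i = P_i ⊕ S_i.
C1: S = E(K, 0x88) = 0xB1; 0x80 ⊕ 0xB1 = 0x31.
C2: S = E(K, 0xB1) = 0xC3; 0x08 ⊕ 0xC3 = 0xCB.
C3: S = E(K, 0xC3) = 0x27; 0x39 ⊕ 0x27 = 0x1E.

C1 = 0x31, C2 = 0xCB, C3 = 0x1E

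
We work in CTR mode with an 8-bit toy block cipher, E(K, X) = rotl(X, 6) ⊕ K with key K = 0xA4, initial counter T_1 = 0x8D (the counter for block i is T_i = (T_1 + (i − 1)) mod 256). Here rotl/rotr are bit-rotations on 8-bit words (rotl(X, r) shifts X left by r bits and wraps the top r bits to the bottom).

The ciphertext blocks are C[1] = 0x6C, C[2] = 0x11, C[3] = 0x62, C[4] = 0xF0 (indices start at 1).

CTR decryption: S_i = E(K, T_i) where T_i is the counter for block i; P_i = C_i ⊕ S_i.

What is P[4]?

P[4] = 0x70

P[4]: T = 0x90, S = E(K, T) = 0x80; 0xF0 ⊕ 0x80 = 0x70.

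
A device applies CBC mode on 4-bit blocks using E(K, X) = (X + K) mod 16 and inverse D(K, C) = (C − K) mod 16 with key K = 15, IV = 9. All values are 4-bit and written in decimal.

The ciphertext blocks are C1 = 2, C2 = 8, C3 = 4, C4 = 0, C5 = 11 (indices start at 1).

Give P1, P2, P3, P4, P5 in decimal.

P1 = 10, P2 = 11, P3 = 13, P4 = 5, P5 = 12

CBC decryption: P_i = D(K, C_i) ⊕ C_{i−1}, with C_{0} = IV.
P1: D(K, 2) = 3; 3 ⊕ 9 = 10.
P2: D(K, 8) = 9; 9 ⊕ 2 = 11.
P3: D(K, 4) = 5; 5 ⊕ 8 = 13.
P4: D(K, 0) = 1; 1 ⊕ 4 = 5.
P5: D(K, 11) = 12; 12 ⊕ 0 = 12.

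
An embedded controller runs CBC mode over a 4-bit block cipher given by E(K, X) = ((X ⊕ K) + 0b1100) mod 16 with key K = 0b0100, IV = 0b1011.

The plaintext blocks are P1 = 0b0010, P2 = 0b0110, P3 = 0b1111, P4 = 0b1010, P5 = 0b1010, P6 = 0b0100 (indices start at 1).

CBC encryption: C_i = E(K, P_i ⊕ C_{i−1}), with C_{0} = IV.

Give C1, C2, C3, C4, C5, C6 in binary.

C1 = 0b1001, C2 = 0b0111, C3 = 0b1000, C4 = 0b0010, C5 = 0b1000, C6 = 0b0100

C1: P1 ⊕ 0b1011 = 0b1001; E(K, 0b1001) = 0b1001.
C2: P2 ⊕ 0b1001 = 0b1111; E(K, 0b1111) = 0b0111.
C3: P3 ⊕ 0b0111 = 0b1000; E(K, 0b1000) = 0b1000.
C4: P4 ⊕ 0b1000 = 0b0010; E(K, 0b0010) = 0b0010.
C5: P5 ⊕ 0b0010 = 0b1000; E(K, 0b1000) = 0b1000.
C6: P6 ⊕ 0b1000 = 0b1100; E(K, 0b1100) = 0b0100.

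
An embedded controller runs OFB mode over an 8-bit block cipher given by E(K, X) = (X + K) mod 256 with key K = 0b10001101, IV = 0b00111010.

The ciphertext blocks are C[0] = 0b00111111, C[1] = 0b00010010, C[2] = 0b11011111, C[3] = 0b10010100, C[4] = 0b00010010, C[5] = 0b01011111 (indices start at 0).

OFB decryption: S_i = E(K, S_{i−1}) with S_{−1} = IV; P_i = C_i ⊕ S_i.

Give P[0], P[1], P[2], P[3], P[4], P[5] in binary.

P[0]: S = E(K, 0b00111010) = 0b11000111; 0b00111111 ⊕ 0b11000111 = 0b11111000.
P[1]: S = E(K, 0b11000111) = 0b01010100; 0b00010010 ⊕ 0b01010100 = 0b01000110.
P[2]: S = E(K, 0b01010100) = 0b11100001; 0b11011111 ⊕ 0b11100001 = 0b00111110.
P[3]: S = E(K, 0b11100001) = 0b01101110; 0b10010100 ⊕ 0b01101110 = 0b11111010.
P[4]: S = E(K, 0b01101110) = 0b11111011; 0b00010010 ⊕ 0b11111011 = 0b11101001.
P[5]: S = E(K, 0b11111011) = 0b10001000; 0b01011111 ⊕ 0b10001000 = 0b11010111.

P[0] = 0b11111000, P[1] = 0b01000110, P[2] = 0b00111110, P[3] = 0b11111010, P[4] = 0b11101001, P[5] = 0b11010111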